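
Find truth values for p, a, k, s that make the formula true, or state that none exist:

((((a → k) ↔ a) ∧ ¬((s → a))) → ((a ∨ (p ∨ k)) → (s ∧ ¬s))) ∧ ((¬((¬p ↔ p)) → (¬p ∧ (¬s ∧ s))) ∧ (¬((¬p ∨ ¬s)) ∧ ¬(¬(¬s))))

The conjunct ¬((¬p ↔ p)) → (¬p ∧ (¬s ∧ s)) is unsatisfiable on its own:
  p=F, s=F: evaluates to False.
  p=F, s=T: evaluates to False.
  p=T, s=F: evaluates to False.
  p=T, s=T: evaluates to False.
So the whole conjunction is unsatisfiable.

UNSATISFIABLE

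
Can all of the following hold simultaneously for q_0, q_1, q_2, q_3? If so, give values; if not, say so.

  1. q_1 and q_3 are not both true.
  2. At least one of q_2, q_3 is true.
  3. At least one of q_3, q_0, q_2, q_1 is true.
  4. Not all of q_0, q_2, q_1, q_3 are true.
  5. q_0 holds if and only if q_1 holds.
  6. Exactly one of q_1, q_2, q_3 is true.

q_0: False; q_1: False; q_2: True; q_3: False

  (1) q_1=F, q_3=F — not both ✓
  (2) {q_2, q_3}: 1 true — at least one ✓
  (3) {q_3, q_0, q_2, q_1}: 1 true — at least one ✓
  (4) {q_0, q_2, q_1, q_3}: 1/4 true — not all ✓
  (5) q_0=F, q_1=F — same ✓
  (6) {q_1, q_2, q_3}: 1 true — exactly one ✓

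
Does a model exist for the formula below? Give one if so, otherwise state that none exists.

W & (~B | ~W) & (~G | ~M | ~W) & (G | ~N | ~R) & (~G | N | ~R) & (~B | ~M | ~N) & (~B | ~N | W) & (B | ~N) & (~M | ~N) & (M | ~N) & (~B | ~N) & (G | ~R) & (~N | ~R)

R = False, W = True, B = False, G = True, M = False, N = False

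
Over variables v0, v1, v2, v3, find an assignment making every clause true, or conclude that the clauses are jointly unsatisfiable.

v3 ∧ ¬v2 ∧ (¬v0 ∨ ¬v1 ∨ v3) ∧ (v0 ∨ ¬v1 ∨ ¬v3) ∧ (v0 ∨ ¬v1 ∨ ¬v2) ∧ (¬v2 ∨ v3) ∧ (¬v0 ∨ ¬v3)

Unit clause (v3) forces v3 = True.
Unit clause (¬v2) forces v2 = False.
In (¬v0 ∨ ¬v3) only ¬v0 is left, so v0 = False.
In (v0 ∨ ¬v1 ∨ ¬v3) only ¬v1 is left, so v1 = False.
All clauses satisfied.

v0 = False; v1 = False; v2 = False; v3 = True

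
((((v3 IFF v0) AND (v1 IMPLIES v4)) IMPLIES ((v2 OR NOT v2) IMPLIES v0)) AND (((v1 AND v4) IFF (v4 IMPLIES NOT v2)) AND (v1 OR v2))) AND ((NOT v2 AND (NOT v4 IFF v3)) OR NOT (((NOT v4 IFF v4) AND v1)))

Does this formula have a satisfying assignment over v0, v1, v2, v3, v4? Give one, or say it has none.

v0=T; v1=F; v2=T; v3=F; v4=T

  (((v3 IFF v0) AND (v1 IMPLIES v4)) IMPLIES ((v2 OR NOT v2) IMPLIES v0)) AND (((v1 AND v4) IFF (v4 IMPLIES NOT v2)) AND (v1 OR v2)) = True
    ((v3 IFF v0) AND (v1 IMPLIES v4)) IMPLIES ((v2 OR NOT v2) IMPLIES v0) = True
      (v3 IFF v0) AND (v1 IMPLIES v4) = False
        v3 IFF v0 = False
        v1 IMPLIES v4 = True
      (v2 OR NOT v2) IMPLIES v0 = True
        v2 OR NOT v2 = True
          NOT v2 = False
    ((v1 AND v4) IFF (v4 IMPLIES NOT v2)) AND (v1 OR v2) = True
      (v1 AND v4) IFF (v4 IMPLIES NOT v2) = True
        v1 AND v4 = False
        v4 IMPLIES NOT v2 = False
          NOT v2 = False
      v1 OR v2 = True
  (NOT v2 AND (NOT v4 IFF v3)) OR NOT (((NOT v4 IFF v4) AND v1)) = True
    NOT v2 AND (NOT v4 IFF v3) = False
      NOT v2 = False
      NOT v4 IFF v3 = True
        NOT v4 = False
    NOT (((NOT v4 IFF v4) AND v1)) = True
      (NOT v4 IFF v4) AND v1 = False
        NOT v4 IFF v4 = False
          NOT v4 = False
Both conjuncts True, so the formula holds.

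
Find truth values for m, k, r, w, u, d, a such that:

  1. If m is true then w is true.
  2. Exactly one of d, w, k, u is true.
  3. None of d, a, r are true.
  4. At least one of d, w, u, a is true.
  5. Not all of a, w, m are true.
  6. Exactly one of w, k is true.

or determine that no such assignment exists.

m: True, k: False, r: False, w: True, u: False, d: False, a: False

  (1) m=T ⇒ w: T ✓
  (2) {d, w, k, u}: 1 true — exactly one ✓
  (3) {d, a, r}: 0 true — none ✓
  (4) {d, w, u, a}: 1 true — at least one ✓
  (5) {a, w, m}: 2/3 true — not all ✓
  (6) {w, k}: 1 true — exactly one ✓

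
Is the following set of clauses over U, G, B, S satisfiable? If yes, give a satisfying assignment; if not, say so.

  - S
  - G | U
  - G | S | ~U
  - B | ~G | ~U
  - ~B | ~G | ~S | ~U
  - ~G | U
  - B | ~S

U = True, G = False, B = True, S = True

Unit clause (S) forces S = True.
In (B | ~S) only B is left, so B = True.
Set U = True.
  then (~B | ~G | ~S | ~U) forces G = False.
Check each clause:
  (S): S holds.
  (G | U): U holds.
  (G | S | ~U): S holds.
  (B | ~G | ~U): B holds.
  (~B | ~G | ~S | ~U): ~G holds.
  (~G | U): ~G holds.
  (B | ~S): B holds.
All clauses satisfied.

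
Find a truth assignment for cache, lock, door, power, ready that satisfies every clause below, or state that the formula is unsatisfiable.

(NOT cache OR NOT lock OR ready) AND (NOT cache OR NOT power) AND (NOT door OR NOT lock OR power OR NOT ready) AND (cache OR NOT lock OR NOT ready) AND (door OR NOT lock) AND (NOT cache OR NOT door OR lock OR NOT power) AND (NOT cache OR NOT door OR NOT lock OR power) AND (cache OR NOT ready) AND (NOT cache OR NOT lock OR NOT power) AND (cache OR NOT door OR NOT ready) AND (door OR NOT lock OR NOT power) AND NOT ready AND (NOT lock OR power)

cache = False, lock = False, door = True, power = True, ready = False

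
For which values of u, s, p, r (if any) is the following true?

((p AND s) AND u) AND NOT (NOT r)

u: True, s: True, p: True, r: True

  (p AND s) AND u = True
    p AND s = True
  NOT (NOT r) = True
    NOT r = False
Both conjuncts True, so the formula holds.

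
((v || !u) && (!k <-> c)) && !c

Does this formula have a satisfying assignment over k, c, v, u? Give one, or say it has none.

k: True, c: False, v: False, u: False

  (v || !u) && (!k <-> c) = True
    v || !u = True
      !u = True
    !k <-> c = True
      !k = False
  !c = True
Both conjuncts True, so the formula holds.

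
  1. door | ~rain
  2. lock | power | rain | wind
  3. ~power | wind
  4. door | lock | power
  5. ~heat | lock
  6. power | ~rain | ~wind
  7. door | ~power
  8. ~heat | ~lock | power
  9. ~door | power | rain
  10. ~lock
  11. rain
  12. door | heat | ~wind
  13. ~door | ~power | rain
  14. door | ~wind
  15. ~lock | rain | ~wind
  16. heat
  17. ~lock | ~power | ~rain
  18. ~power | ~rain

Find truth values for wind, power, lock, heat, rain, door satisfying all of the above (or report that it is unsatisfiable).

Case lock = True:
  Clause (~lock) is falsified — contradiction.
Case lock = False:
  (~heat | lock) forces heat = False.
  Clause (heat) is falsified — contradiction.
Both cases fail, so the formula is unsatisfiable.

Unsatisfiable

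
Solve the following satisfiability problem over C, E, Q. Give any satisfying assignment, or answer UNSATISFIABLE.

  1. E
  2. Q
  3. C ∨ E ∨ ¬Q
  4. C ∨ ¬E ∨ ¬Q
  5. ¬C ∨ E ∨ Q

C = True; E = True; Q = True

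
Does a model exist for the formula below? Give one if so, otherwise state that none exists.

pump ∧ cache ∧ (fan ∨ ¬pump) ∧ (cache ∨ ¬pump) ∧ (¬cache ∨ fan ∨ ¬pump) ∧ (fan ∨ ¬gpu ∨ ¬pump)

Unit clause (pump) forces pump = True.
Unit clause (cache) forces cache = True.
In (fan ∨ ¬pump) only fan is left, so fan = True.
Set gpu = True.
All clauses satisfied.

cache: True; pump: True; fan: True; gpu: True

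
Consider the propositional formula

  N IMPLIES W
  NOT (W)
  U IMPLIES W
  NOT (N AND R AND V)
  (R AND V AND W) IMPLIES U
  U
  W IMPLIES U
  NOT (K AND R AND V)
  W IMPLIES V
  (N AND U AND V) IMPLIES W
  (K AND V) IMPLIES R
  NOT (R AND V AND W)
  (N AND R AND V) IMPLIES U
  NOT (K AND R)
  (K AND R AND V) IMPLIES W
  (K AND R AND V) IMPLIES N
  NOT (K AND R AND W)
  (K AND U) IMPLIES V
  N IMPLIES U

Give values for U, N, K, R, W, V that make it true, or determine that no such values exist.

Case U = True:
  (NOT W) forces W = False.
  Clause (NOT U OR W) is falsified — contradiction.
Case U = False:
  Clause (U) is falsified — contradiction.
Both cases fail, so the formula is unsatisfiable.

Unsatisfiable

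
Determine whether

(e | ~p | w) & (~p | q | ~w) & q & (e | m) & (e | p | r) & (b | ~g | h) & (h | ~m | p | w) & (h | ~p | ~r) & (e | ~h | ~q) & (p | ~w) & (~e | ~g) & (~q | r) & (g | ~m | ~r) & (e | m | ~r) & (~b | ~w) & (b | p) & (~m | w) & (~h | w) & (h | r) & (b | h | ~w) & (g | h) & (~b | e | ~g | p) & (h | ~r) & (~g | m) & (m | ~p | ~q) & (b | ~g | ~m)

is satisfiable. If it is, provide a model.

The formula is unsatisfiable.

Case q = True:
  (~q | r) forces r = True.
  (h | ~r) forces h = True.
  (e | ~h | ~q) forces e = True.
  (~e | ~g) forces g = False.
  (g | ~m | ~r) forces m = False.
  (~h | w) forces w = True.
  (p | ~w) forces p = True.
  Clause (m | ~p | ~q) is falsified — contradiction.
Case q = False:
  Clause (q) is falsified — contradiction.
Both cases fail, so the formula is unsatisfiable.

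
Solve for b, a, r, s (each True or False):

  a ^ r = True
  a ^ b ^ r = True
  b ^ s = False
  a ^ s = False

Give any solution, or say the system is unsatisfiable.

b=F, a=F, r=T, s=F

a ^ r = F ^ T = True ✓
a ^ b ^ r = F ^ F ^ T = True ✓
b ^ s = F ^ F = False ✓
a ^ s = F ^ F = False ✓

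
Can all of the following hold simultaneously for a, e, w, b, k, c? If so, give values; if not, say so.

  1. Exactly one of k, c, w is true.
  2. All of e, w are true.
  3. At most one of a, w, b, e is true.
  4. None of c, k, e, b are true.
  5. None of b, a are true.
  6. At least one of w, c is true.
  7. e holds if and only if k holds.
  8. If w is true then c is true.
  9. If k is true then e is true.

Case e = True:
  Constraint (4) is violated (e=T) — contradiction.
Case e = False:
  Constraint (2) is violated (e=F) — contradiction.
Both cases fail — unsatisfiable.

No satisfying assignment exists.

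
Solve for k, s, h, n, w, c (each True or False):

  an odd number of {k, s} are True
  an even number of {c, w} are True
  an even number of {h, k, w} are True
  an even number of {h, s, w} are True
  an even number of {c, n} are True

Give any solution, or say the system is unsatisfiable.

Adding constraints 1, 3, 4 mod 2: every variable appears an even number of times on the left, so the left side is 0.
But the right sides sum to 1 (mod 2). 0 ≠ 1 — the system is inconsistent.

Unsatisfiable — no assignment works.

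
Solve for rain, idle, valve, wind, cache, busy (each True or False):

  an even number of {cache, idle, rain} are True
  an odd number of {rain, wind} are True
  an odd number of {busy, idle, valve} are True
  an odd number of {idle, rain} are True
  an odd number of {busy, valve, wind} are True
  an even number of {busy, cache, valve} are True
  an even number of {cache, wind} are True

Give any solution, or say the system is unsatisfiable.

Unsatisfiable

Adding constraints 2, 3, 4, 6, 7 mod 2: every variable appears an even number of times on the left, so the left side is 0.
But the right sides sum to 1 (mod 2). 0 ≠ 1 — the system is inconsistent.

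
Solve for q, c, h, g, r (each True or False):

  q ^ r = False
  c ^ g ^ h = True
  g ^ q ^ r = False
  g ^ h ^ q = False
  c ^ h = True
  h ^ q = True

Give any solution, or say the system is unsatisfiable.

Adding constraints 1, 3, 4, 6 mod 2: every variable appears an even number of times on the left, so the left side is 0.
But the right sides sum to 1 (mod 2). 0 ≠ 1 — the system is inconsistent.

UNSATISFIABLE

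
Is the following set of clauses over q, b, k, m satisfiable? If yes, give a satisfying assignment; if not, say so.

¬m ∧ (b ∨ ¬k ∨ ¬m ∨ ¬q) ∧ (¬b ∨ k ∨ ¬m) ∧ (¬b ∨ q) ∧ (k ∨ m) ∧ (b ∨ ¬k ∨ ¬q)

q=T, b=T, k=T, m=F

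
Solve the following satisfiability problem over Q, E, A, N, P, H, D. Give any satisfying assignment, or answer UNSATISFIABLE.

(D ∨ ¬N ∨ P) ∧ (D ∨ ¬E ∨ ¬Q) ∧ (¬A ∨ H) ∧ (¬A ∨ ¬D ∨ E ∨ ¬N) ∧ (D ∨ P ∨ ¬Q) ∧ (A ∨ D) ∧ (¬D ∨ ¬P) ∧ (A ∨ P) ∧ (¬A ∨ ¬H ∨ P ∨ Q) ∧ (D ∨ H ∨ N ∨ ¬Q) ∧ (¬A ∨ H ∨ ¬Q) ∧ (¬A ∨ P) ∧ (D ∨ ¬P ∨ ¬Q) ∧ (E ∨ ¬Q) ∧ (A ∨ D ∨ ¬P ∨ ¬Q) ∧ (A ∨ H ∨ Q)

Try Q = True:
  (E ∨ ¬Q) forces E = True.
  (D ∨ ¬E ∨ ¬Q) forces D = True.
  (¬D ∨ ¬P) forces P = False.
  (A ∨ P) forces A = True.
  clause (¬A ∨ P) is falsified — backtrack.
So Q = False.
Set E = True.
Set A = True.
  then (¬A ∨ H) forces H = True.
  then (¬A ∨ ¬H ∨ P ∨ Q) forces P = True.
  then (¬D ∨ ¬P) forces D = False.
Set N = True.
All clauses satisfied.

Q: False; E: True; A: True; N: True; P: True; H: True; D: False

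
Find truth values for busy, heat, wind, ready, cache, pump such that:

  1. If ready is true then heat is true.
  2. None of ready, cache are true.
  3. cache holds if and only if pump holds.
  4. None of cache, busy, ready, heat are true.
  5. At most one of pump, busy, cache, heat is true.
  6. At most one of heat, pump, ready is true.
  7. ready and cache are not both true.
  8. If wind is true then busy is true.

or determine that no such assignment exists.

busy = False, heat = False, wind = False, ready = False, cache = False, pump = False

  (1) ready=F ⇒ heat: vacuous ✓
  (2) {ready, cache}: 0 true — none ✓
  (3) cache=F, pump=F — same ✓
  (4) {cache, busy, ready, heat}: 0 true — none ✓
  (5) {pump, busy, cache, heat}: 0 true — at most one ✓
  (6) {heat, pump, ready}: 0 true — at most one ✓
  (7) ready=F, cache=F — not both ✓
  (8) wind=F ⇒ busy: vacuous ✓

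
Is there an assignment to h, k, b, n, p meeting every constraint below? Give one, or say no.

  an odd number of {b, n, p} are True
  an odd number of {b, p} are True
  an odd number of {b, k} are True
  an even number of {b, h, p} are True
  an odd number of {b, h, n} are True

h = True, k = True, b = False, n = False, p = True

{b, n, p}: 1 true → odd ✓
{b, p}: 1 true → odd ✓
{b, k}: 1 true → odd ✓
{b, h, p}: 2 true → even ✓
{b, h, n}: 1 true → odd ✓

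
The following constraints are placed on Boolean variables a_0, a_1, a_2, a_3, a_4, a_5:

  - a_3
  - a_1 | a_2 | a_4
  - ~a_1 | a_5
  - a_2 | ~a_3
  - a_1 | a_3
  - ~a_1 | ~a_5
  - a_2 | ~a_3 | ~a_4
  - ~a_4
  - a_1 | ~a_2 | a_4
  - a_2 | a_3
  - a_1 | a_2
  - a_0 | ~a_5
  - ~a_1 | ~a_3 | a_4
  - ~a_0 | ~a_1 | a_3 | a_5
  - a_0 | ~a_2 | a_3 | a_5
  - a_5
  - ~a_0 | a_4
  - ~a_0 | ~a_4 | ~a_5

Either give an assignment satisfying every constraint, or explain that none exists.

Unsatisfiable

Case a_3 = True:
  (a_2 | ~a_3) forces a_2 = True.
  (~a_4) forces a_4 = False.
  (a_1 | ~a_2 | a_4) forces a_1 = True.
  Clause (~a_1 | ~a_3 | a_4) is falsified — contradiction.
Case a_3 = False:
  Clause (a_3) is falsified — contradiction.
Both cases fail, so the formula is unsatisfiable.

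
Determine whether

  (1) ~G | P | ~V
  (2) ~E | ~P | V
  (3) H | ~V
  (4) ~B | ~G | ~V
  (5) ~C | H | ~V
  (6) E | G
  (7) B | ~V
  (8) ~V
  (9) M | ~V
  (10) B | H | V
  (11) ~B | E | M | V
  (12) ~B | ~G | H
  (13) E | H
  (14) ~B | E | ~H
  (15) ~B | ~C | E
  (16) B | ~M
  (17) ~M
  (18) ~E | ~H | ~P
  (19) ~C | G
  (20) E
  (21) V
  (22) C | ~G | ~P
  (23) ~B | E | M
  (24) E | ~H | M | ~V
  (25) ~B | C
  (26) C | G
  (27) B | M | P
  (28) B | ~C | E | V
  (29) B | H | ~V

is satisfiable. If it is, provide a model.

Case V = True:
  Clause (~V) is falsified — contradiction.
Case V = False:
  Clause (V) is falsified — contradiction.
Both cases fail, so the formula is unsatisfiable.

The formula is unsatisfiable.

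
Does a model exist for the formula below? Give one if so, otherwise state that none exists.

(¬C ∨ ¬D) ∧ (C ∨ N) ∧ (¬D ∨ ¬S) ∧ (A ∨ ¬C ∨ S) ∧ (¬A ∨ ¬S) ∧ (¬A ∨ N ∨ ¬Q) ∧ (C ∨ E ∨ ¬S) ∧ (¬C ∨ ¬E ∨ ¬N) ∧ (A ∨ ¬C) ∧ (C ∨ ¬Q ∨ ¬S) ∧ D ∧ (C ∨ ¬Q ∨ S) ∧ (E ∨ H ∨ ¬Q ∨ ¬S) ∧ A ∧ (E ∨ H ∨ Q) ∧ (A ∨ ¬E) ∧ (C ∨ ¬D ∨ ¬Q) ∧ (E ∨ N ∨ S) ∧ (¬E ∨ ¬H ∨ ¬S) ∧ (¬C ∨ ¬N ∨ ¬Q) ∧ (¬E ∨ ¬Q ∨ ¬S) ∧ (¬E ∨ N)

Unit clause (D) forces D = True.
Unit clause (A) forces A = True.
In (¬C ∨ ¬D) only ¬C is left, so C = False.
In (C ∨ N) only N is left, so N = True.
In (¬D ∨ ¬S) only ¬S is left, so S = False.
In (C ∨ ¬Q ∨ S) only ¬Q is left, so Q = False.
Set H = False.
  then (E ∨ H ∨ Q) forces E = True.
All clauses satisfied.

S=F; C=F; H=F; E=T; N=T; A=T; D=T; Q=F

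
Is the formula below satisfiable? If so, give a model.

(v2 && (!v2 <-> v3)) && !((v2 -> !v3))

Case v2 = True: the formula simplifies to !v3 && !(!v3).
  v3 = True: the conjunct !v3 is False.
  v3 = False: the conjunct !(!v3) becomes !(!False) = False.
Case v2 = False: the conjunct v2 is False.
Both cases fail — unsatisfiable.

The formula is unsatisfiable.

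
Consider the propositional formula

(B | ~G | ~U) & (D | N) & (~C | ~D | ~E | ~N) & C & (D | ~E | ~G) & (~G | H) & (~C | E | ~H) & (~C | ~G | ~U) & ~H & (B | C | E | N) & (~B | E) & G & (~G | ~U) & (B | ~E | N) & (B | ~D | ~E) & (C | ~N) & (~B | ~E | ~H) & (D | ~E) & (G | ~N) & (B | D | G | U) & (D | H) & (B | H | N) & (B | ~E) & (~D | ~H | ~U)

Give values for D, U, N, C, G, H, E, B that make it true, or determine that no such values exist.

Unsatisfiable — no assignment works.

Case C = True:
  (~H) forces H = False.
  (~G | H) forces G = False.
  Clause (G) is falsified — contradiction.
Case C = False:
  Clause (C) is falsified — contradiction.
Both cases fail, so the formula is unsatisfiable.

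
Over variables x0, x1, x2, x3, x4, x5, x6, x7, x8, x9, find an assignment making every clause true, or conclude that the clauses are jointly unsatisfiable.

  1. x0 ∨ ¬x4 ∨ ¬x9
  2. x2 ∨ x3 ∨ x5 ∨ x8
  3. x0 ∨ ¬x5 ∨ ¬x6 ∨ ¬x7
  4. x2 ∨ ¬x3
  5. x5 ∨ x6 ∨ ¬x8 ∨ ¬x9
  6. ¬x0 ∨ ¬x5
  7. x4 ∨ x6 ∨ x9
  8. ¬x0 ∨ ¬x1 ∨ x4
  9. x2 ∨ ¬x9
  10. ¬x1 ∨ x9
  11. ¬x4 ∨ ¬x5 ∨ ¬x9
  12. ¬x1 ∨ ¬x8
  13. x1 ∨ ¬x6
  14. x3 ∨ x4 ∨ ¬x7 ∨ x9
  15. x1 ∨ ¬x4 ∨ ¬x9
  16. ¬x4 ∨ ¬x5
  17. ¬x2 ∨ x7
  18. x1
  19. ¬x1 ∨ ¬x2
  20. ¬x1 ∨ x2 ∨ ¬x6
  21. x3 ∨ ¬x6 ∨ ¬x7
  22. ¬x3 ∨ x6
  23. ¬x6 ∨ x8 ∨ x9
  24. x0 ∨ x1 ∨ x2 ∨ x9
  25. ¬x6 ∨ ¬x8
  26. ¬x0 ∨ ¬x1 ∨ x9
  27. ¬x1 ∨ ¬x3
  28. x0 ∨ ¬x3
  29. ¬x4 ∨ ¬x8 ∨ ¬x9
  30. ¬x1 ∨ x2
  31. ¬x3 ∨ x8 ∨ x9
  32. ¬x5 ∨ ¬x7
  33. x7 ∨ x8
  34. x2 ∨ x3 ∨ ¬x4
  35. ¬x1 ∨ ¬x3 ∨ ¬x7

Case x1 = True:
  (¬x1 ∨ x9) forces x9 = True.
  (x2 ∨ ¬x9) forces x2 = True.
  Clause (¬x1 ∨ ¬x2) is falsified — contradiction.
Case x1 = False:
  Clause (x1) is falsified — contradiction.
Both cases fail, so the formula is unsatisfiable.

UNSATISFIABLE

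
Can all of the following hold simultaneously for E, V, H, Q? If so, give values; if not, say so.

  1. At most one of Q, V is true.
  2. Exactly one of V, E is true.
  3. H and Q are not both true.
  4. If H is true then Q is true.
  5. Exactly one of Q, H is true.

E = True, V = False, H = False, Q = True

  (1) {Q, V}: 1 true — at most one ✓
  (2) {V, E}: 1 true — exactly one ✓
  (3) H=F, Q=T — not both ✓
  (4) H=F ⇒ Q: vacuous ✓
  (5) {Q, H}: 1 true — exactly one ✓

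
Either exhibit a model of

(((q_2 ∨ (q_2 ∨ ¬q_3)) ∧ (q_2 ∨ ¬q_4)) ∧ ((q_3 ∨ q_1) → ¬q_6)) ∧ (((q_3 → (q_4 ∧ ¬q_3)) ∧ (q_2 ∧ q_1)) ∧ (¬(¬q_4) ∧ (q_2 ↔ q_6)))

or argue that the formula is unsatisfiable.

UNSATISFIABLE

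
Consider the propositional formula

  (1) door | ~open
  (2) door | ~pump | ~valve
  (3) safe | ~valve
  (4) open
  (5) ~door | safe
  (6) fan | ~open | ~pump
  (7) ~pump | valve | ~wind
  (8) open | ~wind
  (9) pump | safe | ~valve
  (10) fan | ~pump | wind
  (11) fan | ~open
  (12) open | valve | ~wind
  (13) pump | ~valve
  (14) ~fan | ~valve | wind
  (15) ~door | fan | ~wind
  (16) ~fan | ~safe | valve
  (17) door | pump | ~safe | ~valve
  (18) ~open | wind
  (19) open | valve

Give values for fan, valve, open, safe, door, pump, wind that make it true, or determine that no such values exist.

fan: True, valve: True, open: True, safe: True, door: True, pump: True, wind: True

Unit clause (open) forces open = True.
In (fan | ~open) only fan is left, so fan = True.
In (~open | wind) only wind is left, so wind = True.
In (door | ~open) only door is left, so door = True.
In (~door | safe) only safe is left, so safe = True.
In (~fan | ~safe | valve) only valve is left, so valve = True.
In (pump | ~valve) only pump is left, so pump = True.
All clauses satisfied.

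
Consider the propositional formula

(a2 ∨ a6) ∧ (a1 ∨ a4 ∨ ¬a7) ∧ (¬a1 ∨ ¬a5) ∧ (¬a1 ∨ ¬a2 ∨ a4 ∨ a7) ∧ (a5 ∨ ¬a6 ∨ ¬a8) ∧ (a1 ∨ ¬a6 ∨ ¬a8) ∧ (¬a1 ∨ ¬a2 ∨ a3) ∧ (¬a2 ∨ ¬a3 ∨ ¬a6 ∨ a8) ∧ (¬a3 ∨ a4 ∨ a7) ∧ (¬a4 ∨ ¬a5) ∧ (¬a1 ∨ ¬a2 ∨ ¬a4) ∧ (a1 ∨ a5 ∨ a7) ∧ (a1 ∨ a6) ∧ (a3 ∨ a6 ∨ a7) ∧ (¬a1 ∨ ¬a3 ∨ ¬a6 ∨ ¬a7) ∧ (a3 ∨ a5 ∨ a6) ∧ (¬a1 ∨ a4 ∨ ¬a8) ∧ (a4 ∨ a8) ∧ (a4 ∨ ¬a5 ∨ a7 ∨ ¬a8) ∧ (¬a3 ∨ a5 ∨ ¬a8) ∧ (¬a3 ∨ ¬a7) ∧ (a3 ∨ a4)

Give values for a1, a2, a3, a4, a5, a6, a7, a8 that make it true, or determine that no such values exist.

a1: True, a2: False, a3: False, a4: True, a5: False, a6: True, a7: True, a8: False

Set a1 = True.
  then (¬a1 ∨ ¬a5) forces a5 = False.
Try a2 = True:
  (¬a1 ∨ ¬a2 ∨ a3) forces a3 = True.
  (¬a1 ∨ ¬a2 ∨ ¬a4) forces a4 = False.
  (¬a1 ∨ ¬a2 ∨ a4 ∨ a7) forces a7 = True.
  clause (¬a3 ∨ ¬a7) is falsified — backtrack.
So a2 = False.
  then (a2 ∨ a6) forces a6 = True.
  then (a5 ∨ ¬a6 ∨ ¬a8) forces a8 = False.
  then (a4 ∨ a8) forces a4 = True.
Set a3 = False.
Set a7 = True.
All clauses satisfied.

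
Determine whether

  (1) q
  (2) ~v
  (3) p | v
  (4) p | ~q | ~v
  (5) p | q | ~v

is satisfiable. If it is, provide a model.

p = True; v = False; q = True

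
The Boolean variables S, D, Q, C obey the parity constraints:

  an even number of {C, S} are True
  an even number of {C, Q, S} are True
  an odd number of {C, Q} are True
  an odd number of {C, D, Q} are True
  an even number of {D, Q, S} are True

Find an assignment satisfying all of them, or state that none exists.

UNSATISFIABLE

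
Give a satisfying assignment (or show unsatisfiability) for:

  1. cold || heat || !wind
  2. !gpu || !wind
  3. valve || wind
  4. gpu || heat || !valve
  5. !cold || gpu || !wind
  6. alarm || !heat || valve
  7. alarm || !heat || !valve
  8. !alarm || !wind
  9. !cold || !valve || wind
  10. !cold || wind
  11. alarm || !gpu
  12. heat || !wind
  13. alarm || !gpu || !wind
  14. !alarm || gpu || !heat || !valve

valve = True; gpu = True; alarm = True; wind = False; cold = False; heat = False

Set valve = True.
Try gpu = False:
  (gpu || heat || !valve) forces heat = True.
  (alarm || !heat || !valve) forces alarm = True.
  clause (!alarm || gpu || !heat || !valve) is falsified — backtrack.
So gpu = True.
  then (!gpu || !wind) forces wind = False.
  then (!cold || !valve || wind) forces cold = False.
  then (alarm || !gpu) forces alarm = True.
Set heat = False.
All clauses satisfied.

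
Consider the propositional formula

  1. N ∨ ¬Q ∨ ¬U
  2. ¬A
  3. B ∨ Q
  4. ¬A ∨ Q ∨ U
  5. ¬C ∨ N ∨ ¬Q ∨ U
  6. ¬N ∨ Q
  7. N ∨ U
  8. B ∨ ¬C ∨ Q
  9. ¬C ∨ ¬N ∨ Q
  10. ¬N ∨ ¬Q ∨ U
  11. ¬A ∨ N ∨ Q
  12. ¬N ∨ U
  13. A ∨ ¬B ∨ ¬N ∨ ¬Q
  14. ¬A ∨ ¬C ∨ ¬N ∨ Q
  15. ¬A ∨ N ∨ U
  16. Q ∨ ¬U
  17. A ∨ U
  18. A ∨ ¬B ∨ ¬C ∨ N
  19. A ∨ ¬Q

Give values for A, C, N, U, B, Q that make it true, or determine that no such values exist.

Unsatisfiable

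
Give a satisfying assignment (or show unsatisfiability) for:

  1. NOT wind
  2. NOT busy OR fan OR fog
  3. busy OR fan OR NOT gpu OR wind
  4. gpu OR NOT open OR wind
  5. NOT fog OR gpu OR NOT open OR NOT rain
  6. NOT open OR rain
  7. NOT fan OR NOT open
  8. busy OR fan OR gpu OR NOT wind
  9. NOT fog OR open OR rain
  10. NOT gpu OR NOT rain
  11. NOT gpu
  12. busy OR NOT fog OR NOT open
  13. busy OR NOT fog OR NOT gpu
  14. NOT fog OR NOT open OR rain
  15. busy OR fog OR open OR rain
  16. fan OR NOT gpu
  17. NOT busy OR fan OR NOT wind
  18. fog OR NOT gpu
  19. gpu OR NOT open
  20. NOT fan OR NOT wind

open: False, busy: True, wind: False, gpu: False, fog: False, rain: True, fan: True

Unit clause (NOT wind) forces wind = False.
Unit clause (NOT gpu) forces gpu = False.
In (gpu OR NOT open) only NOT open is left, so open = False.
Set busy = True.
Set fog = False.
  then (NOT busy OR fan OR fog) forces fan = True.
Set rain = True.
All clauses satisfied.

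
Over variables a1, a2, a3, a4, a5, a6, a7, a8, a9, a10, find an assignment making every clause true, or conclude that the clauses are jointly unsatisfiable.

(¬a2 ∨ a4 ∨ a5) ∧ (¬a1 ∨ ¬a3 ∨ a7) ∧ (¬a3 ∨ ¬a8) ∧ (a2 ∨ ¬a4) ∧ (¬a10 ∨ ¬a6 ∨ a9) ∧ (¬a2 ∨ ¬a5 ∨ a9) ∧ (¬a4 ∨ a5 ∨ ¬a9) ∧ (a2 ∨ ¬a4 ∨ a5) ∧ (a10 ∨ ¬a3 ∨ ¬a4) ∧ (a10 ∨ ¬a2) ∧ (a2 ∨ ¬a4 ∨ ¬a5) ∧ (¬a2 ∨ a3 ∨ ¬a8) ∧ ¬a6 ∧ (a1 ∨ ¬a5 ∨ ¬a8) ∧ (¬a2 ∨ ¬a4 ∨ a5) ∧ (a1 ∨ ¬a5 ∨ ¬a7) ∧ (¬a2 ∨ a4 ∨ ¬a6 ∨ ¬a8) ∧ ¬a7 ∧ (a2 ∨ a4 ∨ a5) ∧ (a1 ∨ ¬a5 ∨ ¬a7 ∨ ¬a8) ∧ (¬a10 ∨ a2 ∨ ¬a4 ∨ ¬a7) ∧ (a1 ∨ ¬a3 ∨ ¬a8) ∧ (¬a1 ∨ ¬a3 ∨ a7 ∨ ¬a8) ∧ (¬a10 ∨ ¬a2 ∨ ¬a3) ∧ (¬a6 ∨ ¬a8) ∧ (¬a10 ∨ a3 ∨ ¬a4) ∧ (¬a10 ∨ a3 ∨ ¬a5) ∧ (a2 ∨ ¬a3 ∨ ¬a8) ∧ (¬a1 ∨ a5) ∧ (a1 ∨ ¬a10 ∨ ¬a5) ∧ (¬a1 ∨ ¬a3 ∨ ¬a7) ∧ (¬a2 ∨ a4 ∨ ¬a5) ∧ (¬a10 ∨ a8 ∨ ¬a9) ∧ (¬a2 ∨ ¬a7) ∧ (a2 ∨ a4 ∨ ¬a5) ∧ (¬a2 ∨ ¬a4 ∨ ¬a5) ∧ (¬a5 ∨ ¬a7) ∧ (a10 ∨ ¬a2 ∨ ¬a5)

Unsatisfiable — no assignment works.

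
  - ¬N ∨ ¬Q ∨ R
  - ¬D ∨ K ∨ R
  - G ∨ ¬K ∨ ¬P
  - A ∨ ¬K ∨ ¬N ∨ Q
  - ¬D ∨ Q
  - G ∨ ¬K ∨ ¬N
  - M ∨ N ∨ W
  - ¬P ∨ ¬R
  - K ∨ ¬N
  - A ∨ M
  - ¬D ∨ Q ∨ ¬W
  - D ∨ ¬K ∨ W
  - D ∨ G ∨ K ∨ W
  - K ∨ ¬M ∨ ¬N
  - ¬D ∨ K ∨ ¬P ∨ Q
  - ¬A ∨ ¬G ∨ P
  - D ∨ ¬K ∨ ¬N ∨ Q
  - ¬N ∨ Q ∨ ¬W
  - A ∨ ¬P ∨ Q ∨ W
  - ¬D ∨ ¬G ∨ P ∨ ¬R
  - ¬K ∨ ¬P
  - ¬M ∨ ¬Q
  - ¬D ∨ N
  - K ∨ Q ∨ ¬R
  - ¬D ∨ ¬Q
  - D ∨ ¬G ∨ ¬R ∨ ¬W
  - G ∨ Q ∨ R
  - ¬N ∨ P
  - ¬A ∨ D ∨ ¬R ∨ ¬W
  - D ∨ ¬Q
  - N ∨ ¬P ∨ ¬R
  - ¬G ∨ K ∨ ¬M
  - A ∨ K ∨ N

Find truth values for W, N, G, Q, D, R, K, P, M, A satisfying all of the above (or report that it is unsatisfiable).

Set W = True.
Set N = False.
  then (¬D ∨ N) forces D = False.
  then (D ∨ ¬Q) forces Q = False.
Set G = True.
  then (D ∨ ¬G ∨ ¬R ∨ ¬W) forces R = False.
Set K = True.
  then (¬K ∨ ¬P) forces P = False.
  then (¬A ∨ ¬G ∨ P) forces A = False.
  then (A ∨ M) forces M = True.
All clauses satisfied.

W = True; N = False; G = True; Q = False; D = False; R = False; K = True; P = False; M = True; A = False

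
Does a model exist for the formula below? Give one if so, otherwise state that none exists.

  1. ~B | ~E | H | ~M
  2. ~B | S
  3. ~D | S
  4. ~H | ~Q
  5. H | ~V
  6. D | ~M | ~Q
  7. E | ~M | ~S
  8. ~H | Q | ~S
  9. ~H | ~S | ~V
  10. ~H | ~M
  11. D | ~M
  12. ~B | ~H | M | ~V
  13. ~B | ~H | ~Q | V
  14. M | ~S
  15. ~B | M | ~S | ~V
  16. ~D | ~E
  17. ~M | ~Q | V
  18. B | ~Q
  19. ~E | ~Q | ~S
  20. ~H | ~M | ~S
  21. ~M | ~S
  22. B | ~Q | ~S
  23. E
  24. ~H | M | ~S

Unit clause (E) forces E = True.
In (~D | ~E) only ~D is left, so D = False.
In (D | ~M) only ~M is left, so M = False.
In (M | ~S) only ~S is left, so S = False.
In (~B | S) only ~B is left, so B = False.
In (B | ~Q) only ~Q is left, so Q = False.
Set H = True.
Set V = True.
All clauses satisfied.

M=F, Q=F, H=T, S=F, V=T, B=F, E=T, D=F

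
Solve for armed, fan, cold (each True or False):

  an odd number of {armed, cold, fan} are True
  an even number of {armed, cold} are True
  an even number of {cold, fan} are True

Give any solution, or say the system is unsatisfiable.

armed: True; fan: True; cold: True

{armed, cold, fan}: 3 true → odd ✓
{armed, cold}: 2 true → even ✓
{cold, fan}: 2 true → even ✓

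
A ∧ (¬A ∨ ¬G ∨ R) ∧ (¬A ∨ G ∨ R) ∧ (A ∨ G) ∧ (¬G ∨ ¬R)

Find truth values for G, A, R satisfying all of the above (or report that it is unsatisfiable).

G=F, A=T, R=T

Unit clause (A) forces A = True.
Set G = False.
  then (¬A ∨ G ∨ R) forces R = True.
Check each clause:
  (A): A holds.
  (¬A ∨ ¬G ∨ R): ¬G holds.
  (¬A ∨ G ∨ R): R holds.
  (A ∨ G): A holds.
  (¬G ∨ ¬R): ¬G holds.
All clauses satisfied.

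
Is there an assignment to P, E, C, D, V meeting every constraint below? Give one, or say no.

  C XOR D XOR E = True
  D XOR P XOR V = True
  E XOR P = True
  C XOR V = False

Unsatisfiable

Adding constraints 1, 2, 3, 4 mod 2: every variable appears an even number of times on the left, so the left side is 0.
But the right sides sum to 1 (mod 2). 0 ≠ 1 — the system is inconsistent.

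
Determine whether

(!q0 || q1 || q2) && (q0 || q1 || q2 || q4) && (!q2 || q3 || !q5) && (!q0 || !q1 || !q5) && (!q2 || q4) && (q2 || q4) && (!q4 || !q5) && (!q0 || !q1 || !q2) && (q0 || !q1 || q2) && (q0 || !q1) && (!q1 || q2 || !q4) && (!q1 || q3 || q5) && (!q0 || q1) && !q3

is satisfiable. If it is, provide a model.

q0 = False, q1 = False, q2 = False, q3 = False, q4 = True, q5 = False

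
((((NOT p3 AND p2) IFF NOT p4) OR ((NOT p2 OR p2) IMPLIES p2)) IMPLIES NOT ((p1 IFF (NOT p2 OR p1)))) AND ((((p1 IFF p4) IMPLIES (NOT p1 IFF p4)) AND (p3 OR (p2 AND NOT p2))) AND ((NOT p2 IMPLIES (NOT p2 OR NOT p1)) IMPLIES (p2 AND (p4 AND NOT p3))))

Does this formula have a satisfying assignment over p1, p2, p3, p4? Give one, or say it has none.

Case p2 = True: the formula simplifies to NOT ((p1 IFF p1)) AND ((((p1 IFF p4) IMPLIES (NOT p1 IFF p4)) AND p3) AND (p4 AND NOT p3)).
  p1 = True: the conjunct NOT ((p1 IFF p1)) becomes NOT ((True IFF True)) = False.
  p1 = False: the conjunct NOT ((p1 IFF p1)) becomes NOT ((False IFF False)) = False.
Case p2 = False: the conjunct (NOT p2 IMPLIES (NOT p2 OR NOT p1)) IMPLIES (p2 AND (p4 AND NOT p3)) becomes (True IMPLIES True) IMPLIES (False AND (p4 AND NOT p3)) = False.
Both cases fail — unsatisfiable.

Unsatisfiable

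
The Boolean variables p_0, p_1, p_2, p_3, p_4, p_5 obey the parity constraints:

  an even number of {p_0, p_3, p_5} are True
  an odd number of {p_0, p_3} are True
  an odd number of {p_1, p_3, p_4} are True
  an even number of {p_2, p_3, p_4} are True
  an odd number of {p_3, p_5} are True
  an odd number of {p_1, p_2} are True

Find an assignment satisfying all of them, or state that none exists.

p_0 = True; p_1 = False; p_2 = True; p_3 = False; p_4 = True; p_5 = True

{p_0, p_3, p_5}: 2 true → even ✓
{p_0, p_3}: 1 true → odd ✓
{p_1, p_3, p_4}: 1 true → odd ✓
{p_2, p_3, p_4}: 2 true → even ✓
{p_3, p_5}: 1 true → odd ✓
{p_1, p_2}: 1 true → odd ✓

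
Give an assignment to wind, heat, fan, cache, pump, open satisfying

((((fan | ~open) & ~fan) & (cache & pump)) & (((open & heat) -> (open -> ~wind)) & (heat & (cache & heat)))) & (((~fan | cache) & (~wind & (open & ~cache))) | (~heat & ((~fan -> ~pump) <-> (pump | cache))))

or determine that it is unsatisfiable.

Case cache = True: the formula simplifies to ((((fan | ~open) & ~fan) & pump) & (((open & heat) -> (open -> ~wind)) & (heat & heat))) & (~heat & (~fan -> ~pump)).
  heat = True: the conjunct ~heat is False.
  heat = False: the conjunct heat is False.
Case cache = False: the conjunct cache is False.
Both cases fail — unsatisfiable.

Unsatisfiable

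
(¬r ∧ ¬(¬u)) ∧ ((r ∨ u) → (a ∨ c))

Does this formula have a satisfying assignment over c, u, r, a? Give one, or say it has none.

c: False, u: True, r: False, a: True

  ¬r ∧ ¬(¬u) = True
    ¬r = True
    ¬(¬u) = True
      ¬u = False
  (r ∨ u) → (a ∨ c) = True
    r ∨ u = True
    a ∨ c = True
Both conjuncts True, so the formula holds.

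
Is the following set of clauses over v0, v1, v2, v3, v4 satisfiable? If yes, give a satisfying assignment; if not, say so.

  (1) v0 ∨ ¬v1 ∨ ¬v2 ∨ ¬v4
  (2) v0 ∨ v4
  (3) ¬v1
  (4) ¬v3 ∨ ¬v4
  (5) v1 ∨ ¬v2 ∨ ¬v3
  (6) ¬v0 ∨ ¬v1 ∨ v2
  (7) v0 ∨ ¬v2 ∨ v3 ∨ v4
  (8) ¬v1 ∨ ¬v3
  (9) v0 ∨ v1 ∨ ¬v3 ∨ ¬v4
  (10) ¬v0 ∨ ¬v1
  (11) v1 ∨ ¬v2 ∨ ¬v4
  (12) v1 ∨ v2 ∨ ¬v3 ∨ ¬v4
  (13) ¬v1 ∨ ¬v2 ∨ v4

Unit clause (¬v1) forces v1 = False.
Set v0 = True.
Set v2 = True.
  then (v1 ∨ ¬v2 ∨ ¬v3) forces v3 = False.
  then (v1 ∨ ¬v2 ∨ ¬v4) forces v4 = False.
All clauses satisfied.

v0 = True; v1 = False; v2 = True; v3 = False; v4 = False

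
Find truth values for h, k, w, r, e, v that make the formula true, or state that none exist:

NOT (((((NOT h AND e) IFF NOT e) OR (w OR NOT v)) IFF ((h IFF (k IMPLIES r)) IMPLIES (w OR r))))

h=T, k=F, w=F, r=T, e=F, v=T

  NOT (((((NOT h AND e) IFF NOT e) OR (w OR NOT v)) IFF ((h IFF (k IMPLIES r)) IMPLIES (w OR r)))) = True
    (((NOT h AND e) IFF NOT e) OR (w OR NOT v)) IFF ((h IFF (k IMPLIES r)) IMPLIES (w OR r)) = False
      ((NOT h AND e) IFF NOT e) OR (w OR NOT v) = False
        (NOT h AND e) IFF NOT e = False
          NOT h AND e = False
            NOT h = False
          NOT e = True
        w OR NOT v = False
          NOT v = False
      (h IFF (k IMPLIES r)) IMPLIES (w OR r) = True
        h IFF (k IMPLIES r) = True
          k IMPLIES r = True
        w OR r = True
The formula evaluates to True.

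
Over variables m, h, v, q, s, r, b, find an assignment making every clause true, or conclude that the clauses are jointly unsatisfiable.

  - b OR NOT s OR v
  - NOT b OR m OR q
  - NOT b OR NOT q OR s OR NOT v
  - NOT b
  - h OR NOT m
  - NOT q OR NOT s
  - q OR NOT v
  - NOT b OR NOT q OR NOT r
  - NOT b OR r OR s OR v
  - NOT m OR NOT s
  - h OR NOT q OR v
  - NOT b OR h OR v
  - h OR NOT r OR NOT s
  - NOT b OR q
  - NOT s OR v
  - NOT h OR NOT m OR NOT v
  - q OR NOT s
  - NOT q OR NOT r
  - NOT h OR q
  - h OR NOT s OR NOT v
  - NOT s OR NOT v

m: False, h: True, v: False, q: True, s: False, r: False, b: False

Unit clause (NOT b) forces b = False.
Set m = False.
Set h = True.
  then (NOT h OR q) forces q = True.
  then (NOT q OR NOT s) forces s = False.
  then (NOT q OR NOT r) forces r = False.
Set v = False.
All clauses satisfied.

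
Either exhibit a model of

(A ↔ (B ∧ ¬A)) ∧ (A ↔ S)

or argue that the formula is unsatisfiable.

A: False, S: False, B: False

  A ↔ (B ∧ ¬A) = True
    B ∧ ¬A = False
      ¬A = True
  A ↔ S = True
Both conjuncts True, so the formula holds.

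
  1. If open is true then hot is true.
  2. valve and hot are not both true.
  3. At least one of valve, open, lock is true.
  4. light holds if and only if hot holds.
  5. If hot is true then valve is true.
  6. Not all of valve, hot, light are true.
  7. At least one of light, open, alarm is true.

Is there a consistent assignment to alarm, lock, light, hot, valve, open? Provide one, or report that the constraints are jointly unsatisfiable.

alarm = True, lock = False, light = False, hot = False, valve = True, open = False

  (1) open=F ⇒ hot: vacuous ✓
  (2) valve=T, hot=F — not both ✓
  (3) {valve, open, lock}: 1 true — at least one ✓
  (4) light=F, hot=F — same ✓
  (5) hot=F ⇒ valve: vacuous ✓
  (6) {valve, hot, light}: 1/3 true — not all ✓
  (7) {light, open, alarm}: 1 true — at least one ✓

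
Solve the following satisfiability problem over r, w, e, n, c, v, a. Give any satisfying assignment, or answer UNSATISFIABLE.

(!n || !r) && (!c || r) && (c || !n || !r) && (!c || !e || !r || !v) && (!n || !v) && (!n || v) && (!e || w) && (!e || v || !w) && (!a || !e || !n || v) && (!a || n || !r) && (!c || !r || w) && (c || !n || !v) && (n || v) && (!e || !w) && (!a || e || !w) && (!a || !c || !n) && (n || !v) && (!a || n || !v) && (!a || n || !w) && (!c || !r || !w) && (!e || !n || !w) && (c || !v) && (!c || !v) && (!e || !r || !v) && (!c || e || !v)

Unsatisfiable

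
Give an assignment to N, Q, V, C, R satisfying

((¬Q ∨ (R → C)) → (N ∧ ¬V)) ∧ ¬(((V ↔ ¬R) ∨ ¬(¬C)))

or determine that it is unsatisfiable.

N: True, Q: True, V: False, C: False, R: False

  (¬Q ∨ (R → C)) → (N ∧ ¬V) = True
    ¬Q ∨ (R → C) = True
      ¬Q = False
      R → C = True
    N ∧ ¬V = True
      ¬V = True
  ¬(((V ↔ ¬R) ∨ ¬(¬C))) = True
    (V ↔ ¬R) ∨ ¬(¬C) = False
      V ↔ ¬R = False
        ¬R = True
      ¬(¬C) = False
        ¬C = True
Both conjuncts True, so the formula holds.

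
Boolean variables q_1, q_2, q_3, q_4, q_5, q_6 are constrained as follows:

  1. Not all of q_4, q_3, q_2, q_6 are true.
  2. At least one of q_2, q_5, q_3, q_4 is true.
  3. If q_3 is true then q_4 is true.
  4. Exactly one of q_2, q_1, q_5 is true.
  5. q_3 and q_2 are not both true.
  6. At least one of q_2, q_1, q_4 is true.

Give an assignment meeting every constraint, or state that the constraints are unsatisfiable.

q_1=F, q_2=F, q_3=T, q_4=T, q_5=T, q_6=F

  (1) {q_4, q_3, q_2, q_6}: 2/4 true — not all ✓
  (2) {q_2, q_5, q_3, q_4}: 3 true — at least one ✓
  (3) q_3=T ⇒ q_4: T ✓
  (4) {q_2, q_1, q_5}: 1 true — exactly one ✓
  (5) q_3=T, q_2=F — not both ✓
  (6) {q_2, q_1, q_4}: 1 true — at least one ✓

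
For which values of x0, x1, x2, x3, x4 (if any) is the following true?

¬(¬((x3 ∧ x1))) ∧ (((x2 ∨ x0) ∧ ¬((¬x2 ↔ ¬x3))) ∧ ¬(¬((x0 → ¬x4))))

x0: True; x1: True; x2: False; x3: True; x4: False

  ¬(¬((x3 ∧ x1))) = True
    ¬((x3 ∧ x1)) = False
      x3 ∧ x1 = True
  ((x2 ∨ x0) ∧ ¬((¬x2 ↔ ¬x3))) ∧ ¬(¬((x0 → ¬x4))) = True
    (x2 ∨ x0) ∧ ¬((¬x2 ↔ ¬x3)) = True
      x2 ∨ x0 = True
      ¬((¬x2 ↔ ¬x3)) = True
        ¬x2 ↔ ¬x3 = False
          ¬x2 = True
          ¬x3 = False
    ¬(¬((x0 → ¬x4))) = True
      ¬((x0 → ¬x4)) = False
        x0 → ¬x4 = True
          ¬x4 = True
Both conjuncts True, so the formula holds.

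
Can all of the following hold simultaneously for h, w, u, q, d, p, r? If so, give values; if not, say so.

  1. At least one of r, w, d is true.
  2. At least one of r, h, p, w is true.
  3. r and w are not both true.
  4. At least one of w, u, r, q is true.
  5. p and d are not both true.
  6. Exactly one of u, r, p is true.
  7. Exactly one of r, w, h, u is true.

h: False, w: False, u: False, q: False, d: False, p: False, r: True

  (1) {r, w, d}: 1 true — at least one ✓
  (2) {r, h, p, w}: 1 true — at least one ✓
  (3) r=T, w=F — not both ✓
  (4) {w, u, r, q}: 1 true — at least one ✓
  (5) p=F, d=F — not both ✓
  (6) {u, r, p}: 1 true — exactly one ✓
  (7) {r, w, h, u}: 1 true — exactly one ✓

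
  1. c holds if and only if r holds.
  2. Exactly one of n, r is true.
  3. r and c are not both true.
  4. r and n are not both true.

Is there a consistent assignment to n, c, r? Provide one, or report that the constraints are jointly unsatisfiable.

n = True; c = False; r = False

  (1) c=F, r=F — same ✓
  (2) {n, r}: 1 true — exactly one ✓
  (3) r=F, c=F — not both ✓
  (4) r=F, n=T — not both ✓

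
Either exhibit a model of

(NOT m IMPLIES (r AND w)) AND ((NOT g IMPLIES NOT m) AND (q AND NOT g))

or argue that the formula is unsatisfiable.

g: False, m: False, r: True, w: True, q: True

  NOT m IMPLIES (r AND w) = True
    NOT m = True
    r AND w = True
  (NOT g IMPLIES NOT m) AND (q AND NOT g) = True
    NOT g IMPLIES NOT m = True
      NOT g = True
      NOT m = True
    q AND NOT g = True
      NOT g = True
Both conjuncts True, so the formula holds.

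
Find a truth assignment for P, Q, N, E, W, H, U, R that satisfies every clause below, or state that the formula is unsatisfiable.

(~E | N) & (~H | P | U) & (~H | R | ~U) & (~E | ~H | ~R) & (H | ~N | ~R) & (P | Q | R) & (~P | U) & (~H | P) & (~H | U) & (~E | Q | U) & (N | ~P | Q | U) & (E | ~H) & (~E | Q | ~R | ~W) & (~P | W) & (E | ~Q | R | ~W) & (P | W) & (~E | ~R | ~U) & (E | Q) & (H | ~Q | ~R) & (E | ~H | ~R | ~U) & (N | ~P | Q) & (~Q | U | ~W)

Set P = False.
  then (~H | P) forces H = False.
  then (P | W) forces W = True.
Try Q = False:
  (P | Q | R) forces R = True.
  (H | ~N | ~R) forces N = False.
  (~E | N) forces E = False.
  clause (E | Q) is falsified — backtrack.
So Q = True.
  then (H | ~Q | ~R) forces R = False.
  then (~Q | U | ~W) forces U = True.
  then (E | ~Q | R | ~W) forces E = True.
  then (~E | N) forces N = True.
All clauses satisfied.

P: False, Q: True, N: True, E: True, W: True, H: False, U: True, R: False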